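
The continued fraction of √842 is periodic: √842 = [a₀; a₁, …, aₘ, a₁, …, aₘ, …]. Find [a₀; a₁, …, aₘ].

[29; 58]

a₀ = ⌊√842⌋ = 29.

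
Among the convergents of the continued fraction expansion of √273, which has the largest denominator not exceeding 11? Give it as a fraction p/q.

√273 = [16; 1, 1, 10, 1, 1, 32, …] (period length 6).
Convergents:
  p_0/q_0 = 16/1
  p_1/q_1 = 17/1
  p_2/q_2 = 33/2
  p_3/q_3 = 347/21
q_2 = 2 ≤ 11 < 21 = q_3, so the answer is 33/2.

33/2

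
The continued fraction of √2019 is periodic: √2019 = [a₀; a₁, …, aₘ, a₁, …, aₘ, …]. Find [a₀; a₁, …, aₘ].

a₀ = ⌊√2019⌋ = 44.
With m₀=0, d₀=1 and mₖ₊₁ = dₖaₖ − mₖ, dₖ₊₁ = (n − mₖ₊₁²)/dₖ, aₖ₊₁ = ⌊(a₀+mₖ₊₁)/dₖ₊₁⌋:
  k=1: m=44, d=83, a=1
  k=2: m=39, d=6, a=13
  k=3: m=39, d=83, a=1
  k=4: m=44, d=1, a=88
d=1 and a=2a₀=88 at k=4, so the next step gives (m, d) = (44, 83) again — its k=1 value — and the period has length 4.

[44; 1, 13, 1, 88]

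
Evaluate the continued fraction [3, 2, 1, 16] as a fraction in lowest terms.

Fold from the inside: start with 16/1.
  1 + 1/16 = 17/16
  2 + 16/17 = 50/17
  3 + 17/50 = 167/50

167/50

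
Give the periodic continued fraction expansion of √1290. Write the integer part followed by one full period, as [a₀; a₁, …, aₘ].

[35; 1, 10, 1, 70]

a₀ = ⌊√1290⌋ = 35.
With m₀=0, d₀=1 and mₖ₊₁ = dₖaₖ − mₖ, dₖ₊₁ = (n − mₖ₊₁²)/dₖ, aₖ₊₁ = ⌊(a₀+mₖ₊₁)/dₖ₊₁⌋:
  k=1: m=35, d=65, a=1
  k=2: m=30, d=6, a=10
  k=3: m=30, d=65, a=1
  k=4: m=35, d=1, a=70
d=1 and a=2a₀=70 at k=4, so the next step gives (m, d) = (35, 65) again — its k=1 value — and the period has length 4.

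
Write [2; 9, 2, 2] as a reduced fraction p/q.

Using pₖ = aₖpₖ₋₁ + pₖ₋₂ and qₖ = aₖqₖ₋₁ + qₖ₋₂:
  k=0: a=2, p=2, q=1
  k=1: a=9, p=19, q=9
  k=2: a=2, p=40, q=19
  k=3: a=2, p=99, q=47

99/47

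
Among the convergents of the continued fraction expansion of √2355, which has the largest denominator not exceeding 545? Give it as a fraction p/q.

√2355 = [48; 1, 1, 8, 3, 8, 1, 1, 96, …] (period length 8).
Convergents:
  p_0/q_0 = 48/1
  p_1/q_1 = 49/1
  p_2/q_2 = 97/2
  p_3/q_3 = 825/17
  p_4/q_4 = 2572/53
  p_5/q_5 = 21401/441
  p_6/q_6 = 23973/494
  p_7/q_7 = 45374/935
q_6 = 494 ≤ 545 < 935 = q_7, so the answer is 23973/494.

23973/494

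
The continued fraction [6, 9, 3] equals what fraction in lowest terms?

171/28

Using pₖ = aₖpₖ₋₁ + pₖ₋₂ and qₖ = aₖqₖ₋₁ + qₖ₋₂:
  k=0: a=6, p=6, q=1
  k=1: a=9, p=55, q=9
  k=2: a=3, p=171, q=28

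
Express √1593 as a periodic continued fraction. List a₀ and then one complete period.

a₀ = ⌊√1593⌋ = 39.
With m₀=0, d₀=1 and mₖ₊₁ = dₖaₖ − mₖ, dₖ₊₁ = (n − mₖ₊₁²)/dₖ, aₖ₊₁ = ⌊(a₀+mₖ₊₁)/dₖ₊₁⌋:
  k=1: m=39, d=72, a=1
  k=2: m=33, d=7, a=10
  k=3: m=37, d=32, a=2
  k=4: m=27, d=27, a=2
  k=5: m=27, d=32, a=2
  k=6: m=37, d=7, a=10
  k=7: m=33, d=72, a=1
  k=8: m=39, d=1, a=78
d=1 and a=2a₀=78 at k=8, so the next step gives (m, d) = (39, 72) again — its k=1 value — and the period has length 8.

[39; 1, 10, 2, 2, 2, 10, 1, 78]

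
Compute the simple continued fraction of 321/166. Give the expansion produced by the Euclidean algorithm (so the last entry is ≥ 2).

[1; 1, 14, 11]

321 = 1*166 + 155
166 = 1*155 + 11
155 = 14*11 + 1
11 = 11*1 + 0  (stop)
So 321/166 = [1; 1, 14, 11].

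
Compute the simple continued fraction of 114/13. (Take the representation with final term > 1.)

[8; 1, 3, 3]

114 = 8*13 + 10
13 = 1*10 + 3
10 = 3*3 + 1
3 = 3*1 + 0  (stop)
So 114/13 = [8; 1, 3, 3].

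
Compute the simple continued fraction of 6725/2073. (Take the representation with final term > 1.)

[3; 4, 10, 3, 16]

6725 = 3×2073 + 506
2073 = 4×506 + 49
506 = 10×49 + 16
49 = 3×16 + 1
16 = 16×1 + 0  (stop)
So 6725/2073 = [3; 4, 10, 3, 16].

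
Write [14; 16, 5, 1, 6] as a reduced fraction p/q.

9323/663

Using pₖ = aₖpₖ₋₁ + pₖ₋₂ and qₖ = aₖqₖ₋₁ + qₖ₋₂:
  k=0: a=14, p=14, q=1
  k=1: a=16, p=225, q=16
  k=2: a=5, p=1139, q=81
  k=3: a=1, p=1364, q=97
  k=4: a=6, p=9323, q=663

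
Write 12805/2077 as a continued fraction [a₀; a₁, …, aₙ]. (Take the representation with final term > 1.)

12805 = 6×2077 + 343
2077 = 6×343 + 19
343 = 18×19 + 1
19 = 19×1 + 0  (stop)
So 12805/2077 = [6; 6, 18, 19].

[6; 6, 18, 19]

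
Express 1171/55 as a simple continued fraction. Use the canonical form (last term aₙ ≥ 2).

1171 = 21×55 + 16
55 = 3×16 + 7
16 = 2×7 + 2
7 = 3×2 + 1
2 = 2×1 + 0  (stop)
So 1171/55 = [21; 3, 2, 3, 2].

[21; 3, 2, 3, 2]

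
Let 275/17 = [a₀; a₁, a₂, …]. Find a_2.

1

275 = 16·17 + 3   →  a_0 = 16
17 = 5·3 + 2   →  a_1 = 5
3 = 1·2 + 1   →  a_2 = 1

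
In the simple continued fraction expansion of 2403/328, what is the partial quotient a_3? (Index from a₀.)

3

2403 = 7·328 + 107   →  a_0 = 7
328 = 3·107 + 7   →  a_1 = 3
107 = 15·7 + 2   →  a_2 = 15
7 = 3·2 + 1   →  a_3 = 3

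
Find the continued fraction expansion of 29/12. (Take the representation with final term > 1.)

29 = 2·12 + 5
12 = 2·5 + 2
5 = 2·2 + 1
2 = 2·1 + 0  (stop)
So 29/12 = [2; 2, 2, 2].

[2; 2, 2, 2]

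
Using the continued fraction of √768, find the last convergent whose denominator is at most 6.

√768 = [27; 1, 2, 2, 13, 2, 2, 1, 54, …] (period length 8).
Convergents:
  p_0/q_0 = 27/1
  p_1/q_1 = 28/1
  p_2/q_2 = 83/3
  p_3/q_3 = 194/7
q_2 = 3 ≤ 6 < 7 = q_3, so the answer is 83/3.

83/3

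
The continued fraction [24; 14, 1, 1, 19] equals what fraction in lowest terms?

Fold from the inside: start with 19/1.
  1 + 1/19 = 20/19
  1 + 19/20 = 39/20
  14 + 20/39 = 566/39
  24 + 39/566 = 13623/566

13623/566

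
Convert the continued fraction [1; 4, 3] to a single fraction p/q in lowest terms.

16/13

Fold from the inside: start with 3/1.
  4 + 1/3 = 13/3
  1 + 3/13 = 16/13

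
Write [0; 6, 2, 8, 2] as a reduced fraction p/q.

Fold from the inside: start with 2/1.
  8 + 1/2 = 17/2
  2 + 2/17 = 36/17
  6 + 17/36 = 233/36
  0 + 36/233 = 36/233

36/233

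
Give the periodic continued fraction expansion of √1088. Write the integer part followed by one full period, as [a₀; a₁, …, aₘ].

a₀ = ⌊√1088⌋ = 32.
With m₀=0, d₀=1 and mₖ₊₁ = dₖaₖ − mₖ, dₖ₊₁ = (n − mₖ₊₁²)/dₖ, aₖ₊₁ = ⌊(a₀+mₖ₊₁)/dₖ₊₁⌋:
  k=1: m=32, d=64, a=1
  k=2: m=32, d=1, a=64
d=1 and a=2a₀=64 at k=2, so the next step gives (m, d) = (32, 64) again — its k=1 value — and the period has length 2.

[32; 1, 64]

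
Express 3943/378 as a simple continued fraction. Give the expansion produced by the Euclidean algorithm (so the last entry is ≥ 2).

3943 = 10*378 + 163
378 = 2*163 + 52
163 = 3*52 + 7
52 = 7*7 + 3
7 = 2*3 + 1
3 = 3*1 + 0  (stop)
So 3943/378 = [10; 2, 3, 7, 2, 3].

[10; 2, 3, 7, 2, 3]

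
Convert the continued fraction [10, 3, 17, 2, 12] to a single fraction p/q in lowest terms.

Fold from the inside: start with 12/1.
  2 + 1/12 = 25/12
  17 + 12/25 = 437/25
  3 + 25/437 = 1336/437
  10 + 437/1336 = 13797/1336

13797/1336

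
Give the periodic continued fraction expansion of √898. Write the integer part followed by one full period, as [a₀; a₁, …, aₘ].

[29; 1, 28, 1, 58]

a₀ = ⌊√898⌋ = 29.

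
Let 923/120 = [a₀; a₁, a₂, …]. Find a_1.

923 = 7·120 + 83   →  a_0 = 7
120 = 1·83 + 37   →  a_1 = 1

1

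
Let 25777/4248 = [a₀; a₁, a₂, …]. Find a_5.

25777 = 6·4248 + 289   →  a_0 = 6
4248 = 14·289 + 202   →  a_1 = 14
289 = 1·202 + 87   →  a_2 = 1
202 = 2·87 + 28   →  a_3 = 2
87 = 3·28 + 3   →  a_4 = 3
28 = 9·3 + 1   →  a_5 = 9

9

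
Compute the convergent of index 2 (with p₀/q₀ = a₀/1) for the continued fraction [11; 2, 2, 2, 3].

Using pₖ = aₖpₖ₋₁ + pₖ₋₂, qₖ = aₖqₖ₋₁ + qₖ₋₂ (with p₋₁=1, p₋₂=0, q₋₁=0, q₋₂=1):
  k=0: a=11, p=11, q=1
  k=1: a=2, p=23, q=2
  k=2: a=2, p=57, q=5

57/5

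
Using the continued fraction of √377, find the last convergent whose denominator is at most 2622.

√377 = [19; 2, 2, 2, 38, …] (period length 4).
Convergents:
  p_0/q_0 = 19/1
  p_1/q_1 = 39/2
  p_2/q_2 = 97/5
  p_3/q_3 = 233/12
  p_4/q_4 = 8951/461
  p_5/q_5 = 18135/934
  p_6/q_6 = 45221/2329
  p_7/q_7 = 108577/5592
q_6 = 2329 ≤ 2622 < 5592 = q_7, so the answer is 45221/2329.

45221/2329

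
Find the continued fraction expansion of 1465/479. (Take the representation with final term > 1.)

1465 = 3×479 + 28
479 = 17×28 + 3
28 = 9×3 + 1
3 = 3×1 + 0  (stop)
So 1465/479 = [3; 17, 9, 3].

[3; 17, 9, 3]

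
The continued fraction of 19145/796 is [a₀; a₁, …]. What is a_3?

19145 = 24·796 + 41   →  a_0 = 24
796 = 19·41 + 17   →  a_1 = 19
41 = 2·17 + 7   →  a_2 = 2
17 = 2·7 + 3   →  a_3 = 2

2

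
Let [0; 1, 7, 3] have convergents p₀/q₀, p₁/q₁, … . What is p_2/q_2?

Using pₖ = aₖpₖ₋₁ + pₖ₋₂, qₖ = aₖqₖ₋₁ + qₖ₋₂ (with p₋₁=1, p₋₂=0, q₋₁=0, q₋₂=1):
  k=0: a=0, p=0, q=1
  k=1: a=1, p=1, q=1
  k=2: a=7, p=7, q=8

7/8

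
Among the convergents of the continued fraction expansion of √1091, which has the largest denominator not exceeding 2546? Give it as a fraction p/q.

71973/2179

√1091 = [33; 33, 66, …] (period length 2).
Convergents:
  p_0/q_0 = 33/1
  p_1/q_1 = 1090/33
  p_2/q_2 = 71973/2179
  p_3/q_3 = 2376199/71940
q_2 = 2179 ≤ 2546 < 71940 = q_3, so the answer is 71973/2179.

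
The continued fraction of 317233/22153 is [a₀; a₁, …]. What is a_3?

17

317233 = 14·22153 + 7091   →  a_0 = 14
22153 = 3·7091 + 880   →  a_1 = 3
7091 = 8·880 + 51   →  a_2 = 8
880 = 17·51 + 13   →  a_3 = 17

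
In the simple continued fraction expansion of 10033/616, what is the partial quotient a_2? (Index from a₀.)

10033 = 16·616 + 177   →  a_0 = 16
616 = 3·177 + 85   →  a_1 = 3
177 = 2·85 + 7   →  a_2 = 2

2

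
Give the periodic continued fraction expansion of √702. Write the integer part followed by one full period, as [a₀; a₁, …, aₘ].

[26; 2, 52]

a₀ = ⌊√702⌋ = 26.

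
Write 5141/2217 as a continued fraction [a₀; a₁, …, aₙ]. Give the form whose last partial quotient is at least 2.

[2; 3, 7, 2, 1, 2, 1, 8]

5141 = 2×2217 + 707
2217 = 3×707 + 96
707 = 7×96 + 35
96 = 2×35 + 26
35 = 1×26 + 9
26 = 2×9 + 8
9 = 1×8 + 1
8 = 8×1 + 0  (stop)
So 5141/2217 = [2; 3, 7, 2, 1, 2, 1, 8].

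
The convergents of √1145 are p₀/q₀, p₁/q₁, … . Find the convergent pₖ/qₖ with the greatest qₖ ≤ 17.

203/6

√1145 = [33; 1, 5, 5, 1, 66, …] (period length 5).
Convergents:
  p_0/q_0 = 33/1
  p_1/q_1 = 34/1
  p_2/q_2 = 203/6
  p_3/q_3 = 1049/31
q_2 = 6 ≤ 17 < 31 = q_3, so the answer is 203/6.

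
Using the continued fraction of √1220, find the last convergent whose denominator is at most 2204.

√1220 = [34; 1, 12, 1, 68, …] (period length 4).
Convergents:
  p_0/q_0 = 34/1
  p_1/q_1 = 35/1
  p_2/q_2 = 454/13
  p_3/q_3 = 489/14
  p_4/q_4 = 33706/965
  p_5/q_5 = 34195/979
  p_6/q_6 = 444046/12713
q_5 = 979 ≤ 2204 < 12713 = q_6, so the answer is 34195/979.

34195/979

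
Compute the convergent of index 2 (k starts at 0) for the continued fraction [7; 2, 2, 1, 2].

37/5

Using pₖ = aₖpₖ₋₁ + pₖ₋₂, qₖ = aₖqₖ₋₁ + qₖ₋₂ (with p₋₁=1, p₋₂=0, q₋₁=0, q₋₂=1):
  k=0: a=7, p=7, q=1
  k=1: a=2, p=15, q=2
  k=2: a=2, p=37, q=5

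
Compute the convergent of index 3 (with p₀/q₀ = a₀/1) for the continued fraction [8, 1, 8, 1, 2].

Using pₖ = aₖpₖ₋₁ + pₖ₋₂, qₖ = aₖqₖ₋₁ + qₖ₋₂ (with p₋₁=1, p₋₂=0, q₋₁=0, q₋₂=1):
  k=0: a=8, p=8, q=1
  k=1: a=1, p=9, q=1
  k=2: a=8, p=80, q=9
  k=3: a=1, p=89, q=10

89/10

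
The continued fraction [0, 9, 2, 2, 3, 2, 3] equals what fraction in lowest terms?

Fold from the inside: start with 3/1.
  2 + 1/3 = 7/3
  3 + 3/7 = 24/7
  2 + 7/24 = 55/24
  2 + 24/55 = 134/55
  9 + 55/134 = 1261/134
  0 + 134/1261 = 134/1261

134/1261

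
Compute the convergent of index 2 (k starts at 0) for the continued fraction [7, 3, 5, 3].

Using pₖ = aₖpₖ₋₁ + pₖ₋₂, qₖ = aₖqₖ₋₁ + qₖ₋₂ (with p₋₁=1, p₋₂=0, q₋₁=0, q₋₂=1):
  k=0: a=7, p=7, q=1
  k=1: a=3, p=22, q=3
  k=2: a=5, p=117, q=16

117/16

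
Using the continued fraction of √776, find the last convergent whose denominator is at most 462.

10892/391

√776 = [27; 1, 5, 1, 54, …] (period length 4).
Convergents:
  p_0/q_0 = 27/1
  p_1/q_1 = 28/1
  p_2/q_2 = 167/6
  p_3/q_3 = 195/7
  p_4/q_4 = 10697/384
  p_5/q_5 = 10892/391
  p_6/q_6 = 65157/2339
q_5 = 391 ≤ 462 < 2339 = q_6, so the answer is 10892/391.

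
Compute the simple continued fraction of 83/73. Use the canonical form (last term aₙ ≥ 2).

83 = 1·73 + 10
73 = 7·10 + 3
10 = 3·3 + 1
3 = 3·1 + 0  (stop)
So 83/73 = [1; 7, 3, 3].

[1; 7, 3, 3]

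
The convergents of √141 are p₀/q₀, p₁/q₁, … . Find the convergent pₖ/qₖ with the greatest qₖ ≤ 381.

√141 = [11; 1, 6, 1, 22, …] (period length 4).
Convergents:
  p_0/q_0 = 11/1
  p_1/q_1 = 12/1
  p_2/q_2 = 83/7
  p_3/q_3 = 95/8
  p_4/q_4 = 2173/183
  p_5/q_5 = 2268/191
  p_6/q_6 = 15781/1329
q_5 = 191 ≤ 381 < 1329 = q_6, so the answer is 2268/191.

2268/191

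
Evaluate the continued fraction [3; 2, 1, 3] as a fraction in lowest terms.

37/11

Using pₖ = aₖpₖ₋₁ + pₖ₋₂ and qₖ = aₖqₖ₋₁ + qₖ₋₂:
  k=0: a=3, p=3, q=1
  k=1: a=2, p=7, q=2
  k=2: a=1, p=10, q=3
  k=3: a=3, p=37, q=11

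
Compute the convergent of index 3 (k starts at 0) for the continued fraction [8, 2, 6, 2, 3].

Using pₖ = aₖpₖ₋₁ + pₖ₋₂, qₖ = aₖqₖ₋₁ + qₖ₋₂ (with p₋₁=1, p₋₂=0, q₋₁=0, q₋₂=1):
  k=0: a=8, p=8, q=1
  k=1: a=2, p=17, q=2
  k=2: a=6, p=110, q=13
  k=3: a=2, p=237, q=28

237/28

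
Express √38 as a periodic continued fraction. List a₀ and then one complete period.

[6; 6, 12]

a₀ = ⌊√38⌋ = 6.
With m₀=0, d₀=1 and mₖ₊₁ = dₖaₖ − mₖ, dₖ₊₁ = (n − mₖ₊₁²)/dₖ, aₖ₊₁ = ⌊(a₀+mₖ₊₁)/dₖ₊₁⌋:
  k=1: m=6, d=2, a=6
  k=2: m=6, d=1, a=12
d=1 and a=2a₀=12 at k=2, so the next step gives (m, d) = (6, 2) again — its k=1 value — and the period has length 2.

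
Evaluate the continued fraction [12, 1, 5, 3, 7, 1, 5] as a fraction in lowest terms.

11930/929

Fold from the inside: start with 5/1.
  1 + 1/5 = 6/5
  7 + 5/6 = 47/6
  3 + 6/47 = 147/47
  5 + 47/147 = 782/147
  1 + 147/782 = 929/782
  12 + 782/929 = 11930/929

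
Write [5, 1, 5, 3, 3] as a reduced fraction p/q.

368/63

Using pₖ = aₖpₖ₋₁ + pₖ₋₂ and qₖ = aₖqₖ₋₁ + qₖ₋₂:
  k=0: a=5, p=5, q=1
  k=1: a=1, p=6, q=1
  k=2: a=5, p=35, q=6
  k=3: a=3, p=111, q=19
  k=4: a=3, p=368, q=63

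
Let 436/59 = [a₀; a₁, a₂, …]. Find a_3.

436 = 7·59 + 23   →  a_0 = 7
59 = 2·23 + 13   →  a_1 = 2
23 = 1·13 + 10   →  a_2 = 1
13 = 1·10 + 3   →  a_3 = 1

1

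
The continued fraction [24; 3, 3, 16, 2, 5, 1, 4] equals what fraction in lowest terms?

Fold from the inside: start with 4/1.
  1 + 1/4 = 5/4
  5 + 4/5 = 29/5
  2 + 5/29 = 63/29
  16 + 29/63 = 1037/63
  3 + 63/1037 = 3174/1037
  3 + 1037/3174 = 10559/3174
  24 + 3174/10559 = 256590/10559

256590/10559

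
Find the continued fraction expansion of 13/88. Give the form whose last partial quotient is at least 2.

[0; 6, 1, 3, 3]

13 = 0*88 + 13
88 = 6*13 + 10
13 = 1*10 + 3
10 = 3*3 + 1
3 = 3*1 + 0  (stop)
So 13/88 = [0; 6, 1, 3, 3].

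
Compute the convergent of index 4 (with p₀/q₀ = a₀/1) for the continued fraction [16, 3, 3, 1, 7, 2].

Using pₖ = aₖpₖ₋₁ + pₖ₋₂, qₖ = aₖqₖ₋₁ + qₖ₋₂ (with p₋₁=1, p₋₂=0, q₋₁=0, q₋₂=1):
  k=0: a=16, p=16, q=1
  k=1: a=3, p=49, q=3
  k=2: a=3, p=163, q=10
  k=3: a=1, p=212, q=13
  k=4: a=7, p=1647, q=101

1647/101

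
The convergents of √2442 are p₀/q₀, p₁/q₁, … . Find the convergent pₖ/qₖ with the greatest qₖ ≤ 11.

247/5

√2442 = [49; 2, 2, 2, 98, …] (period length 4).
Convergents:
  p_0/q_0 = 49/1
  p_1/q_1 = 99/2
  p_2/q_2 = 247/5
  p_3/q_3 = 593/12
q_2 = 5 ≤ 11 < 12 = q_3, so the answer is 247/5.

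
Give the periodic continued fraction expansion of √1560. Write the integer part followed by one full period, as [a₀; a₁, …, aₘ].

a₀ = ⌊√1560⌋ = 39.
With m₀=0, d₀=1 and mₖ₊₁ = dₖaₖ − mₖ, dₖ₊₁ = (n − mₖ₊₁²)/dₖ, aₖ₊₁ = ⌊(a₀+mₖ₊₁)/dₖ₊₁⌋:
  k=1: m=39, d=39, a=2
  k=2: m=39, d=1, a=78
d=1 and a=2a₀=78 at k=2, so the next step gives (m, d) = (39, 39) again — its k=1 value — and the period has length 2.

[39; 2, 78]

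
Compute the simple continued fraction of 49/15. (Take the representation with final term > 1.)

[3; 3, 1, 3]

49 = 3×15 + 4
15 = 3×4 + 3
4 = 1×3 + 1
3 = 3×1 + 0  (stop)
So 49/15 = [3; 3, 1, 3].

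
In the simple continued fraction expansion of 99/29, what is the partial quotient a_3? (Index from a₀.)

99 = 3·29 + 12   →  a_0 = 3
29 = 2·12 + 5   →  a_1 = 2
12 = 2·5 + 2   →  a_2 = 2
5 = 2·2 + 1   →  a_3 = 2

2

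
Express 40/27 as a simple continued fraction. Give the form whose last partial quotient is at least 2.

40 = 1·27 + 13
27 = 2·13 + 1
13 = 13·1 + 0  (stop)
So 40/27 = [1; 2, 13].

[1; 2, 13]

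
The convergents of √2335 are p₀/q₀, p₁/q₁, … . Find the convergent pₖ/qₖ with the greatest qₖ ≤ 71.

1353/28

√2335 = [48; 3, 9, 3, 96, …] (period length 4).
Convergents:
  p_0/q_0 = 48/1
  p_1/q_1 = 145/3
  p_2/q_2 = 1353/28
  p_3/q_3 = 4204/87
q_2 = 28 ≤ 71 < 87 = q_3, so the answer is 1353/28.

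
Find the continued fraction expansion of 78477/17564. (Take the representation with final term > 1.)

[4; 2, 7, 3, 17, 2, 10]

78477 = 4×17564 + 8221
17564 = 2×8221 + 1122
8221 = 7×1122 + 367
1122 = 3×367 + 21
367 = 17×21 + 10
21 = 2×10 + 1
10 = 10×1 + 0  (stop)
So 78477/17564 = [4; 2, 7, 3, 17, 2, 10].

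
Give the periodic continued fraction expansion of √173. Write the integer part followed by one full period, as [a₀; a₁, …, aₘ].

a₀ = ⌊√173⌋ = 13.
With m₀=0, d₀=1 and mₖ₊₁ = dₖaₖ − mₖ, dₖ₊₁ = (n − mₖ₊₁²)/dₖ, aₖ₊₁ = ⌊(a₀+mₖ₊₁)/dₖ₊₁⌋:
  k=1: m=13, d=4, a=6
  k=2: m=11, d=13, a=1
  k=3: m=2, d=13, a=1
  k=4: m=11, d=4, a=6
  k=5: m=13, d=1, a=26
d=1 and a=2a₀=26 at k=5, so the next step gives (m, d) = (13, 4) again — its k=1 value — and the period has length 5.

[13; 6, 1, 1, 6, 26]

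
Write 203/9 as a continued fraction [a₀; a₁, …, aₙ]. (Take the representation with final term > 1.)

203 = 22×9 + 5
9 = 1×5 + 4
5 = 1×4 + 1
4 = 4×1 + 0  (stop)
So 203/9 = [22; 1, 1, 4].

[22; 1, 1, 4]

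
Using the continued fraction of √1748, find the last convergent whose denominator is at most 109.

√1748 = [41; 1, 4, 4, 4, 1, 82, …] (period length 6).
Convergents:
  p_0/q_0 = 41/1
  p_1/q_1 = 42/1
  p_2/q_2 = 209/5
  p_3/q_3 = 878/21
  p_4/q_4 = 3721/89
  p_5/q_5 = 4599/110
q_4 = 89 ≤ 109 < 110 = q_5, so the answer is 3721/89.

3721/89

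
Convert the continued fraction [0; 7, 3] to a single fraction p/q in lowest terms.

3/22

Fold from the inside: start with 3/1.
  7 + 1/3 = 22/3
  0 + 3/22 = 3/22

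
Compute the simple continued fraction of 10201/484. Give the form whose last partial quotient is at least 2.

[21; 13, 12, 3]

10201 = 21*484 + 37
484 = 13*37 + 3
37 = 12*3 + 1
3 = 3*1 + 0  (stop)
So 10201/484 = [21; 13, 12, 3].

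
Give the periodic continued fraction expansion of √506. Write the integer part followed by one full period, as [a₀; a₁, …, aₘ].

[22; 2, 44]

a₀ = ⌊√506⌋ = 22.
With m₀=0, d₀=1 and mₖ₊₁ = dₖaₖ − mₖ, dₖ₊₁ = (n − mₖ₊₁²)/dₖ, aₖ₊₁ = ⌊(a₀+mₖ₊₁)/dₖ₊₁⌋:
  k=1: m=22, d=22, a=2
  k=2: m=22, d=1, a=44
d=1 and a=2a₀=44 at k=2, so the next step gives (m, d) = (22, 22) again — its k=1 value — and the period has length 2.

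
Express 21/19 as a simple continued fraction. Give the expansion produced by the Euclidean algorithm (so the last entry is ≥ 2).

21 = 1·19 + 2
19 = 9·2 + 1
2 = 2·1 + 0  (stop)
So 21/19 = [1; 9, 2].

[1; 9, 2]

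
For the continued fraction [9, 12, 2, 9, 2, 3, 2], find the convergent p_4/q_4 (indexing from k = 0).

4531/499

Using pₖ = aₖpₖ₋₁ + pₖ₋₂, qₖ = aₖqₖ₋₁ + qₖ₋₂ (with p₋₁=1, p₋₂=0, q₋₁=0, q₋₂=1):
  k=0: a=9, p=9, q=1
  k=1: a=12, p=109, q=12
  k=2: a=2, p=227, q=25
  k=3: a=9, p=2152, q=237
  k=4: a=2, p=4531, q=499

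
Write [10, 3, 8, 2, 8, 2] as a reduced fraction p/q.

9815/951

Fold from the inside: start with 2/1.
  8 + 1/2 = 17/2
  2 + 2/17 = 36/17
  8 + 17/36 = 305/36
  3 + 36/305 = 951/305
  10 + 305/951 = 9815/951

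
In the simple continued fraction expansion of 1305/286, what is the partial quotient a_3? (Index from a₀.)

3

1305 = 4·286 + 161   →  a_0 = 4
286 = 1·161 + 125   →  a_1 = 1
161 = 1·125 + 36   →  a_2 = 1
125 = 3·36 + 17   →  a_3 = 3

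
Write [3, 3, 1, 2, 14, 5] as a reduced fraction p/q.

Using pₖ = aₖpₖ₋₁ + pₖ₋₂ and qₖ = aₖqₖ₋₁ + qₖ₋₂:
  k=0: a=3, p=3, q=1
  k=1: a=3, p=10, q=3
  k=2: a=1, p=13, q=4
  k=3: a=2, p=36, q=11
  k=4: a=14, p=517, q=158
  k=5: a=5, p=2621, q=801

2621/801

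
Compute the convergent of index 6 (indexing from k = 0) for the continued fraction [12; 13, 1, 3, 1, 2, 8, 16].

19473/1613

Using pₖ = aₖpₖ₋₁ + pₖ₋₂, qₖ = aₖqₖ₋₁ + qₖ₋₂ (with p₋₁=1, p₋₂=0, q₋₁=0, q₋₂=1):
  k=0: a=12, p=12, q=1
  k=1: a=13, p=157, q=13
  k=2: a=1, p=169, q=14
  k=3: a=3, p=664, q=55
  k=4: a=1, p=833, q=69
  k=5: a=2, p=2330, q=193
  k=6: a=8, p=19473, q=1613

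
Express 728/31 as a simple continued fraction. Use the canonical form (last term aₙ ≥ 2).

728 = 23×31 + 15
31 = 2×15 + 1
15 = 15×1 + 0  (stop)
So 728/31 = [23; 2, 15].

[23; 2, 15]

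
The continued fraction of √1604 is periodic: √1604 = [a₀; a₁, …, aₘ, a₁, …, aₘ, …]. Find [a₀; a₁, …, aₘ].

a₀ = ⌊√1604⌋ = 40.
With m₀=0, d₀=1 and mₖ₊₁ = dₖaₖ − mₖ, dₖ₊₁ = (n − mₖ₊₁²)/dₖ, aₖ₊₁ = ⌊(a₀+mₖ₊₁)/dₖ₊₁⌋:
  k=1: m=40, d=4, a=20
  k=2: m=40, d=1, a=80
d=1 and a=2a₀=80 at k=2, so the next step gives (m, d) = (40, 4) again — its k=1 value — and the period has length 2.

[40; 20, 80]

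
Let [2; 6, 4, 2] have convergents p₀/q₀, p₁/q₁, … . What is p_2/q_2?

Using pₖ = aₖpₖ₋₁ + pₖ₋₂, qₖ = aₖqₖ₋₁ + qₖ₋₂ (with p₋₁=1, p₋₂=0, q₋₁=0, q₋₂=1):
  k=0: a=2, p=2, q=1
  k=1: a=6, p=13, q=6
  k=2: a=4, p=54, q=25

54/25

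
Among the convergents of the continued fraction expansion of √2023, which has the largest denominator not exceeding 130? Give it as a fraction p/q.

√2023 = [44; 1, 43, 1, 88, …] (period length 4).
Convergents:
  p_0/q_0 = 44/1
  p_1/q_1 = 45/1
  p_2/q_2 = 1979/44
  p_3/q_3 = 2024/45
  p_4/q_4 = 180091/4004
q_3 = 45 ≤ 130 < 4004 = q_4, so the answer is 2024/45.

2024/45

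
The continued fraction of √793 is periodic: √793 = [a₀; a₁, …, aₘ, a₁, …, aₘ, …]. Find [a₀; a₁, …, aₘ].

a₀ = ⌊√793⌋ = 28.

[28; 6, 4, 6, 56]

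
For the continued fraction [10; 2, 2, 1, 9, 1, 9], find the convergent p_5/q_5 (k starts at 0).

Using pₖ = aₖpₖ₋₁ + pₖ₋₂, qₖ = aₖqₖ₋₁ + qₖ₋₂ (with p₋₁=1, p₋₂=0, q₋₁=0, q₋₂=1):
  k=0: a=10, p=10, q=1
  k=1: a=2, p=21, q=2
  k=2: a=2, p=52, q=5
  k=3: a=1, p=73, q=7
  k=4: a=9, p=709, q=68
  k=5: a=1, p=782, q=75

782/75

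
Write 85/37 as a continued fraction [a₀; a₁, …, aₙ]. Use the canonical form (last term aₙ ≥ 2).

85 = 2×37 + 11
37 = 3×11 + 4
11 = 2×4 + 3
4 = 1×3 + 1
3 = 3×1 + 0  (stop)
So 85/37 = [2; 3, 2, 1, 3].

[2; 3, 2, 1, 3]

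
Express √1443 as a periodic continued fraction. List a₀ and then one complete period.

[37; 1, 74]

a₀ = ⌊√1443⌋ = 37.
With m₀=0, d₀=1 and mₖ₊₁ = dₖaₖ − mₖ, dₖ₊₁ = (n − mₖ₊₁²)/dₖ, aₖ₊₁ = ⌊(a₀+mₖ₊₁)/dₖ₊₁⌋:
  k=1: m=37, d=74, a=1
  k=2: m=37, d=1, a=74
d=1 and a=2a₀=74 at k=2, so the next step gives (m, d) = (37, 74) again — its k=1 value — and the period has length 2.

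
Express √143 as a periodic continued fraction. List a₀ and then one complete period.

[11; 1, 22]

a₀ = ⌊√143⌋ = 11.
With m₀=0, d₀=1 and mₖ₊₁ = dₖaₖ − mₖ, dₖ₊₁ = (n − mₖ₊₁²)/dₖ, aₖ₊₁ = ⌊(a₀+mₖ₊₁)/dₖ₊₁⌋:
  k=1: m=11, d=22, a=1
  k=2: m=11, d=1, a=22
d=1 and a=2a₀=22 at k=2, so the next step gives (m, d) = (11, 22) again — its k=1 value — and the period has length 2.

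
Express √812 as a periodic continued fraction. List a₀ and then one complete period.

a₀ = ⌊√812⌋ = 28.
With m₀=0, d₀=1 and mₖ₊₁ = dₖaₖ − mₖ, dₖ₊₁ = (n − mₖ₊₁²)/dₖ, aₖ₊₁ = ⌊(a₀+mₖ₊₁)/dₖ₊₁⌋:
  k=1: m=28, d=28, a=2
  k=2: m=28, d=1, a=56
d=1 and a=2a₀=56 at k=2, so the next step gives (m, d) = (28, 28) again — its k=1 value — and the period has length 2.

[28; 2, 56]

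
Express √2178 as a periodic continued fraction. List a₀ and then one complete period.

a₀ = ⌊√2178⌋ = 46.
With m₀=0, d₀=1 and mₖ₊₁ = dₖaₖ − mₖ, dₖ₊₁ = (n − mₖ₊₁²)/dₖ, aₖ₊₁ = ⌊(a₀+mₖ₊₁)/dₖ₊₁⌋:
  k=1: m=46, d=62, a=1
  k=2: m=16, d=31, a=2
  k=3: m=46, d=2, a=46
  k=4: m=46, d=31, a=2
  k=5: m=16, d=62, a=1
  k=6: m=46, d=1, a=92
d=1 and a=2a₀=92 at k=6, so the next step gives (m, d) = (46, 62) again — its k=1 value — and the period has length 6.

[46; 1, 2, 46, 2, 1, 92]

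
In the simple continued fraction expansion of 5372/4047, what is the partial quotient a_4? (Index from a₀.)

5372 = 1·4047 + 1325   →  a_0 = 1
4047 = 3·1325 + 72   →  a_1 = 3
1325 = 18·72 + 29   →  a_2 = 18
72 = 2·29 + 14   →  a_3 = 2
29 = 2·14 + 1   →  a_4 = 2

2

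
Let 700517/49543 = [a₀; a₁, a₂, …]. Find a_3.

13

700517 = 14·49543 + 6915   →  a_0 = 14
49543 = 7·6915 + 1138   →  a_1 = 7
6915 = 6·1138 + 87   →  a_2 = 6
1138 = 13·87 + 7   →  a_3 = 13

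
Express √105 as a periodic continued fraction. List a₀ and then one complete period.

a₀ = ⌊√105⌋ = 10.

[10; 4, 20]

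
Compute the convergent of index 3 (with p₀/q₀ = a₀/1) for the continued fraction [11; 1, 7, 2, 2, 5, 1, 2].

Using pₖ = aₖpₖ₋₁ + pₖ₋₂, qₖ = aₖqₖ₋₁ + qₖ₋₂ (with p₋₁=1, p₋₂=0, q₋₁=0, q₋₂=1):
  k=0: a=11, p=11, q=1
  k=1: a=1, p=12, q=1
  k=2: a=7, p=95, q=8
  k=3: a=2, p=202, q=17

202/17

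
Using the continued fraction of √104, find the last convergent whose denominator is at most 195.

√104 = [10; 5, 20, …] (period length 2).
Convergents:
  p_0/q_0 = 10/1
  p_1/q_1 = 51/5
  p_2/q_2 = 1030/101
  p_3/q_3 = 5201/510
q_2 = 101 ≤ 195 < 510 = q_3, so the answer is 1030/101.

1030/101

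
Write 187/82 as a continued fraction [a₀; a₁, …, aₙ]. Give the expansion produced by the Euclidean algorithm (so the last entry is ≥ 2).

[2; 3, 1, 1, 3, 3]

187 = 2*82 + 23
82 = 3*23 + 13
23 = 1*13 + 10
13 = 1*10 + 3
10 = 3*3 + 1
3 = 3*1 + 0  (stop)
So 187/82 = [2; 3, 1, 1, 3, 3].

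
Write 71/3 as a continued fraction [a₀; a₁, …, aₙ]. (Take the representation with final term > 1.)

71 = 23·3 + 2
3 = 1·2 + 1
2 = 2·1 + 0  (stop)
So 71/3 = [23; 1, 2].

[23; 1, 2]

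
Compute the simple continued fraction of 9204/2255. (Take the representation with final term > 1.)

[4; 12, 3, 1, 10, 1, 3]

9204 = 4·2255 + 184
2255 = 12·184 + 47
184 = 3·47 + 43
47 = 1·43 + 4
43 = 10·4 + 3
4 = 1·3 + 1
3 = 3·1 + 0  (stop)
So 9204/2255 = [4; 12, 3, 1, 10, 1, 3].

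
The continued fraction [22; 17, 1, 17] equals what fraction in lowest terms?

Fold from the inside: start with 17/1.
  1 + 1/17 = 18/17
  17 + 17/18 = 323/18
  22 + 18/323 = 7124/323

7124/323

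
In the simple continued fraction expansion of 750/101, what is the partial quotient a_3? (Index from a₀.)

750 = 7·101 + 43   →  a_0 = 7
101 = 2·43 + 15   →  a_1 = 2
43 = 2·15 + 13   →  a_2 = 2
15 = 1·13 + 2   →  a_3 = 1

1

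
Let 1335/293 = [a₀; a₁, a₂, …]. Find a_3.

3

1335 = 4·293 + 163   →  a_0 = 4
293 = 1·163 + 130   →  a_1 = 1
163 = 1·130 + 33   →  a_2 = 1
130 = 3·33 + 31   →  a_3 = 3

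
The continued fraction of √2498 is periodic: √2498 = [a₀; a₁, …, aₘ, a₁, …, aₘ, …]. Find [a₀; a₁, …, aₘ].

a₀ = ⌊√2498⌋ = 49.
With m₀=0, d₀=1 and mₖ₊₁ = dₖaₖ − mₖ, dₖ₊₁ = (n − mₖ₊₁²)/dₖ, aₖ₊₁ = ⌊(a₀+mₖ₊₁)/dₖ₊₁⌋:
  k=1: m=49, d=97, a=1
  k=2: m=48, d=2, a=48
  k=3: m=48, d=97, a=1
  k=4: m=49, d=1, a=98
d=1 and a=2a₀=98 at k=4, so the next step gives (m, d) = (49, 97) again — its k=1 value — and the period has length 4.

[49; 1, 48, 1, 98]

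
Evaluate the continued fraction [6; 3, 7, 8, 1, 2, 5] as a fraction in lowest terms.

Fold from the inside: start with 5/1.
  2 + 1/5 = 11/5
  1 + 5/11 = 16/11
  8 + 11/16 = 139/16
  7 + 16/139 = 989/139
  3 + 139/989 = 3106/989
  6 + 989/3106 = 19625/3106

19625/3106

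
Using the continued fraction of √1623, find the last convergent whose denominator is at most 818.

15188/377

√1623 = [40; 3, 2, 26, 2, 3, 80, …] (period length 6).
Convergents:
  p_0/q_0 = 40/1
  p_1/q_1 = 121/3
  p_2/q_2 = 282/7
  p_3/q_3 = 7453/185
  p_4/q_4 = 15188/377
  p_5/q_5 = 53017/1316
q_4 = 377 ≤ 818 < 1316 = q_5, so the answer is 15188/377.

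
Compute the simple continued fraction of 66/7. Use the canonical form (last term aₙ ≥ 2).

66 = 9·7 + 3
7 = 2·3 + 1
3 = 3·1 + 0  (stop)
So 66/7 = [9; 2, 3].

[9; 2, 3]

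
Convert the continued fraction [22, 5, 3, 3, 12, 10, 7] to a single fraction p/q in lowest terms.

1035389/46663

Using pₖ = aₖpₖ₋₁ + pₖ₋₂ and qₖ = aₖqₖ₋₁ + qₖ₋₂:
  k=0: a=22, p=22, q=1
  k=1: a=5, p=111, q=5
  k=2: a=3, p=355, q=16
  k=3: a=3, p=1176, q=53
  k=4: a=12, p=14467, q=652
  k=5: a=10, p=145846, q=6573
  k=6: a=7, p=1035389, q=46663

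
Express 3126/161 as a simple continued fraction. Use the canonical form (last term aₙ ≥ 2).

[19; 2, 2, 2, 13]

3126 = 19·161 + 67
161 = 2·67 + 27
67 = 2·27 + 13
27 = 2·13 + 1
13 = 13·1 + 0  (stop)
So 3126/161 = [19; 2, 2, 2, 13].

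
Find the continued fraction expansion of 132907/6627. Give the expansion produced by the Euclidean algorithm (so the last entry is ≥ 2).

132907 = 20*6627 + 367
6627 = 18*367 + 21
367 = 17*21 + 10
21 = 2*10 + 1
10 = 10*1 + 0  (stop)
So 132907/6627 = [20; 18, 17, 2, 10].

[20; 18, 17, 2, 10]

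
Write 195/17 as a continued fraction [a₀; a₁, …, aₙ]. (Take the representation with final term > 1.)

195 = 11·17 + 8
17 = 2·8 + 1
8 = 8·1 + 0  (stop)
So 195/17 = [11; 2, 8].

[11; 2, 8]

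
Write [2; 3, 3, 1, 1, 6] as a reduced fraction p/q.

Using pₖ = aₖpₖ₋₁ + pₖ₋₂ and qₖ = aₖqₖ₋₁ + qₖ₋₂:
  k=0: a=2, p=2, q=1
  k=1: a=3, p=7, q=3
  k=2: a=3, p=23, q=10
  k=3: a=1, p=30, q=13
  k=4: a=1, p=53, q=23
  k=5: a=6, p=348, q=151

348/151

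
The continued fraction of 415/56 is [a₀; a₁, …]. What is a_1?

2

415 = 7·56 + 23   →  a_0 = 7
56 = 2·23 + 10   →  a_1 = 2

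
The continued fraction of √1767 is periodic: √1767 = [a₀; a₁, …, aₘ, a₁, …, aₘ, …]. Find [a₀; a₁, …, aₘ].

[42; 28, 84]

a₀ = ⌊√1767⌋ = 42.
With m₀=0, d₀=1 and mₖ₊₁ = dₖaₖ − mₖ, dₖ₊₁ = (n − mₖ₊₁²)/dₖ, aₖ₊₁ = ⌊(a₀+mₖ₊₁)/dₖ₊₁⌋:
  k=1: m=42, d=3, a=28
  k=2: m=42, d=1, a=84
d=1 and a=2a₀=84 at k=2, so the next step gives (m, d) = (42, 3) again — its k=1 value — and the period has length 2.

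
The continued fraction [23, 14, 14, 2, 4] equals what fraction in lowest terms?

42197/1829

Using pₖ = aₖpₖ₋₁ + pₖ₋₂ and qₖ = aₖqₖ₋₁ + qₖ₋₂:
  k=0: a=23, p=23, q=1
  k=1: a=14, p=323, q=14
  k=2: a=14, p=4545, q=197
  k=3: a=2, p=9413, q=408
  k=4: a=4, p=42197, q=1829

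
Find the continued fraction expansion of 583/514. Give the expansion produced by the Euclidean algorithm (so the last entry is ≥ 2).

583 = 1·514 + 69
514 = 7·69 + 31
69 = 2·31 + 7
31 = 4·7 + 3
7 = 2·3 + 1
3 = 3·1 + 0  (stop)
So 583/514 = [1; 7, 2, 4, 2, 3].

[1; 7, 2, 4, 2, 3]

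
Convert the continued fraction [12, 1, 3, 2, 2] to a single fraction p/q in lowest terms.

281/22

Using pₖ = aₖpₖ₋₁ + pₖ₋₂ and qₖ = aₖqₖ₋₁ + qₖ₋₂:
  k=0: a=12, p=12, q=1
  k=1: a=1, p=13, q=1
  k=2: a=3, p=51, q=4
  k=3: a=2, p=115, q=9
  k=4: a=2, p=281, q=22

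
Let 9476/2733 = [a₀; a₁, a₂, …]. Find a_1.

9476 = 3·2733 + 1277   →  a_0 = 3
2733 = 2·1277 + 179   →  a_1 = 2

2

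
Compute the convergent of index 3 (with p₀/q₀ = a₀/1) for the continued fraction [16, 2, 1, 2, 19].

131/8

Using pₖ = aₖpₖ₋₁ + pₖ₋₂, qₖ = aₖqₖ₋₁ + qₖ₋₂ (with p₋₁=1, p₋₂=0, q₋₁=0, q₋₂=1):
  k=0: a=16, p=16, q=1
  k=1: a=2, p=33, q=2
  k=2: a=1, p=49, q=3
  k=3: a=2, p=131, q=8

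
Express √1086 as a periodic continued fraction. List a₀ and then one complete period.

a₀ = ⌊√1086⌋ = 32.
With m₀=0, d₀=1 and mₖ₊₁ = dₖaₖ − mₖ, dₖ₊₁ = (n − mₖ₊₁²)/dₖ, aₖ₊₁ = ⌊(a₀+mₖ₊₁)/dₖ₊₁⌋:
  k=1: m=32, d=62, a=1
  k=2: m=30, d=3, a=20
  k=3: m=30, d=62, a=1
  k=4: m=32, d=1, a=64
d=1 and a=2a₀=64 at k=4, so the next step gives (m, d) = (32, 62) again — its k=1 value — and the period has length 4.

[32; 1, 20, 1, 64]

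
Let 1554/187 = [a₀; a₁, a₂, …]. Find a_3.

2

1554 = 8·187 + 58   →  a_0 = 8
187 = 3·58 + 13   →  a_1 = 3
58 = 4·13 + 6   →  a_2 = 4
13 = 2·6 + 1   →  a_3 = 2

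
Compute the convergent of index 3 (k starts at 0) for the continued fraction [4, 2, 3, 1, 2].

Using pₖ = aₖpₖ₋₁ + pₖ₋₂, qₖ = aₖqₖ₋₁ + qₖ₋₂ (with p₋₁=1, p₋₂=0, q₋₁=0, q₋₂=1):
  k=0: a=4, p=4, q=1
  k=1: a=2, p=9, q=2
  k=2: a=3, p=31, q=7
  k=3: a=1, p=40, q=9

40/9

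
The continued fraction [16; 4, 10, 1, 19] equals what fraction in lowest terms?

Fold from the inside: start with 19/1.
  1 + 1/19 = 20/19
  10 + 19/20 = 219/20
  4 + 20/219 = 896/219
  16 + 219/896 = 14555/896

14555/896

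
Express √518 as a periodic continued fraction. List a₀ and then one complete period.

a₀ = ⌊√518⌋ = 22.
With m₀=0, d₀=1 and mₖ₊₁ = dₖaₖ − mₖ, dₖ₊₁ = (n − mₖ₊₁²)/dₖ, aₖ₊₁ = ⌊(a₀+mₖ₊₁)/dₖ₊₁⌋:
  k=1: m=22, d=34, a=1
  k=2: m=12, d=11, a=3
  k=3: m=21, d=7, a=6
  k=4: m=21, d=11, a=3
  k=5: m=12, d=34, a=1
  k=6: m=22, d=1, a=44
d=1 and a=2a₀=44 at k=6, so the next step gives (m, d) = (22, 34) again — its k=1 value — and the period has length 6.

[22; 1, 3, 6, 3, 1, 44]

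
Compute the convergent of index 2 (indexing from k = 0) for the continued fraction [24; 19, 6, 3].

Using pₖ = aₖpₖ₋₁ + pₖ₋₂, qₖ = aₖqₖ₋₁ + qₖ₋₂ (with p₋₁=1, p₋₂=0, q₋₁=0, q₋₂=1):
  k=0: a=24, p=24, q=1
  k=1: a=19, p=457, q=19
  k=2: a=6, p=2766, q=115

2766/115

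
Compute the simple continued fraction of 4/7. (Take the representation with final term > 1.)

[0; 1, 1, 3]

4 = 0·7 + 4
7 = 1·4 + 3
4 = 1·3 + 1
3 = 3·1 + 0  (stop)
So 4/7 = [0; 1, 1, 3].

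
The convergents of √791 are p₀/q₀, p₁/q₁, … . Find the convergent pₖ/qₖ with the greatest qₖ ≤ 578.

√791 = [28; 8, 56, …] (period length 2).
Convergents:
  p_0/q_0 = 28/1
  p_1/q_1 = 225/8
  p_2/q_2 = 12628/449
  p_3/q_3 = 101249/3600
q_2 = 449 ≤ 578 < 3600 = q_3, so the answer is 12628/449.

12628/449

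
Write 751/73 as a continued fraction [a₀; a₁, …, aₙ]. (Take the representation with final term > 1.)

[10; 3, 2, 10]

751 = 10*73 + 21
73 = 3*21 + 10
21 = 2*10 + 1
10 = 10*1 + 0  (stop)
So 751/73 = [10; 3, 2, 10].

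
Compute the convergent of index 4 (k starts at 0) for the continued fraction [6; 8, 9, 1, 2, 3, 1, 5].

Using pₖ = aₖpₖ₋₁ + pₖ₋₂, qₖ = aₖqₖ₋₁ + qₖ₋₂ (with p₋₁=1, p₋₂=0, q₋₁=0, q₋₂=1):
  k=0: a=6, p=6, q=1
  k=1: a=8, p=49, q=8
  k=2: a=9, p=447, q=73
  k=3: a=1, p=496, q=81
  k=4: a=2, p=1439, q=235

1439/235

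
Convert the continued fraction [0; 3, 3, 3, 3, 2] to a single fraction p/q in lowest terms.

Using pₖ = aₖpₖ₋₁ + pₖ₋₂ and qₖ = aₖqₖ₋₁ + qₖ₋₂:
  k=0: a=0, p=0, q=1
  k=1: a=3, p=1, q=3
  k=2: a=3, p=3, q=10
  k=3: a=3, p=10, q=33
  k=4: a=3, p=33, q=109
  k=5: a=2, p=76, q=251

76/251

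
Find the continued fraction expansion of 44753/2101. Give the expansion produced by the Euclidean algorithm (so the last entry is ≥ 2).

[21; 3, 3, 12, 17]

44753 = 21·2101 + 632
2101 = 3·632 + 205
632 = 3·205 + 17
205 = 12·17 + 1
17 = 17·1 + 0  (stop)
So 44753/2101 = [21; 3, 3, 12, 17].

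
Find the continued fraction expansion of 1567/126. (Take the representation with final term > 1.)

1567 = 12·126 + 55
126 = 2·55 + 16
55 = 3·16 + 7
16 = 2·7 + 2
7 = 3·2 + 1
2 = 2·1 + 0  (stop)
So 1567/126 = [12; 2, 3, 2, 3, 2].

[12; 2, 3, 2, 3, 2]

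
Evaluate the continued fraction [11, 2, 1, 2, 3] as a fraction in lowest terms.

307/27

Fold from the inside: start with 3/1.
  2 + 1/3 = 7/3
  1 + 3/7 = 10/7
  2 + 7/10 = 27/10
  11 + 10/27 = 307/27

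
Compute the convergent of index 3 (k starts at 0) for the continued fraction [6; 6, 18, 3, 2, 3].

Using pₖ = aₖpₖ₋₁ + pₖ₋₂, qₖ = aₖqₖ₋₁ + qₖ₋₂ (with p₋₁=1, p₋₂=0, q₋₁=0, q₋₂=1):
  k=0: a=6, p=6, q=1
  k=1: a=6, p=37, q=6
  k=2: a=18, p=672, q=109
  k=3: a=3, p=2053, q=333

2053/333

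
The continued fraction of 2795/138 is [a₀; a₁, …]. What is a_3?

2795 = 20·138 + 35   →  a_0 = 20
138 = 3·35 + 33   →  a_1 = 3
35 = 1·33 + 2   →  a_2 = 1
33 = 16·2 + 1   →  a_3 = 16

16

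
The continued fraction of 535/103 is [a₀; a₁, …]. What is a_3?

1

535 = 5·103 + 20   →  a_0 = 5
103 = 5·20 + 3   →  a_1 = 5
20 = 6·3 + 2   →  a_2 = 6
3 = 1·2 + 1   →  a_3 = 1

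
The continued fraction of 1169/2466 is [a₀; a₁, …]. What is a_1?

2

1169 = 0·2466 + 1169   →  a_0 = 0
2466 = 2·1169 + 128   →  a_1 = 2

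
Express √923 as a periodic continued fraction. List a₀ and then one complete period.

a₀ = ⌊√923⌋ = 30.
With m₀=0, d₀=1 and mₖ₊₁ = dₖaₖ − mₖ, dₖ₊₁ = (n − mₖ₊₁²)/dₖ, aₖ₊₁ = ⌊(a₀+mₖ₊₁)/dₖ₊₁⌋:
  k=1: m=30, d=23, a=2
  k=2: m=16, d=29, a=1
  k=3: m=13, d=26, a=1
  k=4: m=13, d=29, a=1
  k=5: m=16, d=23, a=2
  k=6: m=30, d=1, a=60
d=1 and a=2a₀=60 at k=6, so the next step gives (m, d) = (30, 23) again — its k=1 value — and the period has length 6.

[30; 2, 1, 1, 1, 2, 60]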